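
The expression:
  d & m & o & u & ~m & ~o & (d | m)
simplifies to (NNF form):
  False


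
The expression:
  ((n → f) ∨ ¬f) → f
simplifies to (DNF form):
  f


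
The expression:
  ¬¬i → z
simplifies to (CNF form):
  z ∨ ¬i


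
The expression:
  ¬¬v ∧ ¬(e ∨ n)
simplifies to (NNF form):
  v ∧ ¬e ∧ ¬n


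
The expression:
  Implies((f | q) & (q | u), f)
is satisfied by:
  {f: True, q: False}
  {q: False, f: False}
  {q: True, f: True}


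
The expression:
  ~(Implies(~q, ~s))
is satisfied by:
  {s: True, q: False}


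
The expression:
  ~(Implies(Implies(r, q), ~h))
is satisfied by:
  {h: True, q: True, r: False}
  {h: True, q: False, r: False}
  {h: True, r: True, q: True}


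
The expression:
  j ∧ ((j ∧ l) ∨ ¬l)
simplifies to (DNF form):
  j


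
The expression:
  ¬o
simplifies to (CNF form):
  ¬o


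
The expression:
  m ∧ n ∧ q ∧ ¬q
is never true.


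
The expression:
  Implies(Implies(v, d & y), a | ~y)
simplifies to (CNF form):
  (a | v | ~y) & (a | ~d | ~y)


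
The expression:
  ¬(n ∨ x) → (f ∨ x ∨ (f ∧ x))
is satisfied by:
  {n: True, x: True, f: True}
  {n: True, x: True, f: False}
  {n: True, f: True, x: False}
  {n: True, f: False, x: False}
  {x: True, f: True, n: False}
  {x: True, f: False, n: False}
  {f: True, x: False, n: False}


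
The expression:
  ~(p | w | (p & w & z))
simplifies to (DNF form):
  ~p & ~w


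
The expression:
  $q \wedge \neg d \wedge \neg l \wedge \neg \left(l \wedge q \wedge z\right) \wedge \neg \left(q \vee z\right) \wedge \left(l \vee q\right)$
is never true.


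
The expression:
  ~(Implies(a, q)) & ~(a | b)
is never true.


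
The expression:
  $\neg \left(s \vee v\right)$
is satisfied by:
  {v: False, s: False}


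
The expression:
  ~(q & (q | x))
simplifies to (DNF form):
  ~q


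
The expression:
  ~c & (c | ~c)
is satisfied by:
  {c: False}


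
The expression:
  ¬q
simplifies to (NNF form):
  ¬q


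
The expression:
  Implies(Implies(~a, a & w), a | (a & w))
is always true.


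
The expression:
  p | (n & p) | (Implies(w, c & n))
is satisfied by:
  {c: True, p: True, n: True, w: False}
  {c: True, p: True, n: False, w: False}
  {p: True, n: True, w: False, c: False}
  {p: True, n: False, w: False, c: False}
  {c: True, n: True, w: False, p: False}
  {c: True, n: False, w: False, p: False}
  {n: True, c: False, w: False, p: False}
  {n: False, c: False, w: False, p: False}
  {c: True, p: True, w: True, n: True}
  {c: True, p: True, w: True, n: False}
  {p: True, w: True, n: True, c: False}
  {p: True, w: True, n: False, c: False}
  {c: True, w: True, n: True, p: False}


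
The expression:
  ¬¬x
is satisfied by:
  {x: True}


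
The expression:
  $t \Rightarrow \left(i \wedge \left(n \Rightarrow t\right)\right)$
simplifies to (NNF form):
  $i \vee \neg t$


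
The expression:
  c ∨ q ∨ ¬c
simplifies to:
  True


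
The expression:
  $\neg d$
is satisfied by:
  {d: False}


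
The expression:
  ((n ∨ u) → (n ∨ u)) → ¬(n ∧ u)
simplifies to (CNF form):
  ¬n ∨ ¬u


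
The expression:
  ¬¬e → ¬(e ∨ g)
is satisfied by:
  {e: False}


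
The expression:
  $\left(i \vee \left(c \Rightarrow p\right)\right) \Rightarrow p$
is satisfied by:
  {p: True, c: True, i: False}
  {p: True, c: False, i: False}
  {i: True, p: True, c: True}
  {i: True, p: True, c: False}
  {c: True, i: False, p: False}


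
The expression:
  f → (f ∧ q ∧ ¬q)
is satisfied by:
  {f: False}


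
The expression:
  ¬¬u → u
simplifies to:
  True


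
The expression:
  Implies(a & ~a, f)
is always true.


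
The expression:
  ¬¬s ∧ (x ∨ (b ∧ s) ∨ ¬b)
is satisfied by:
  {s: True}


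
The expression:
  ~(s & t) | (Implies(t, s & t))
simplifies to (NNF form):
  True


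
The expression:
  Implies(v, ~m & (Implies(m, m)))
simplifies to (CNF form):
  ~m | ~v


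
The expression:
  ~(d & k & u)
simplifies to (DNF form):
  ~d | ~k | ~u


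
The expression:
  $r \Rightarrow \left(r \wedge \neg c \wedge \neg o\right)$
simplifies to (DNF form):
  $\left(\neg c \wedge \neg o\right) \vee \neg r$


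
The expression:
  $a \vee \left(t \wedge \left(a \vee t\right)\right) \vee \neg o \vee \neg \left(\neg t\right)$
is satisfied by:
  {a: True, t: True, o: False}
  {a: True, o: False, t: False}
  {t: True, o: False, a: False}
  {t: False, o: False, a: False}
  {a: True, t: True, o: True}
  {a: True, o: True, t: False}
  {t: True, o: True, a: False}


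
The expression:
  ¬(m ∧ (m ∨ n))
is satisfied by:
  {m: False}


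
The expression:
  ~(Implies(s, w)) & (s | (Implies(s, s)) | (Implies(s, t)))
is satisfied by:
  {s: True, w: False}


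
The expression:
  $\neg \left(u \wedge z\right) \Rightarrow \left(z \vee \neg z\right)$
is always true.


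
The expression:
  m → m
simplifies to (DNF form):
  True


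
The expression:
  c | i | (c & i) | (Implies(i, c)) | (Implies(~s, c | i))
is always true.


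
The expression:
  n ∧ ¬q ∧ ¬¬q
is never true.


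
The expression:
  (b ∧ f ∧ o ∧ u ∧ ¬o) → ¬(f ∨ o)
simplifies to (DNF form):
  True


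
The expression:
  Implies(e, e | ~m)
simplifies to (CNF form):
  True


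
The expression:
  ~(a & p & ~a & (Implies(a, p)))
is always true.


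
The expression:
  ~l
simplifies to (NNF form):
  ~l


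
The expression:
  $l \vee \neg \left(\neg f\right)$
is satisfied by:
  {l: True, f: True}
  {l: True, f: False}
  {f: True, l: False}


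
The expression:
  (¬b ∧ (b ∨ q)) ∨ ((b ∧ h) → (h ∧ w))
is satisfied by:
  {w: True, h: False, b: False}
  {h: False, b: False, w: False}
  {b: True, w: True, h: False}
  {b: True, h: False, w: False}
  {w: True, h: True, b: False}
  {h: True, w: False, b: False}
  {b: True, h: True, w: True}


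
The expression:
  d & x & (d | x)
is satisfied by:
  {d: True, x: True}


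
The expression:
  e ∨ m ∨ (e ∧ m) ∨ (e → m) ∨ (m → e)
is always true.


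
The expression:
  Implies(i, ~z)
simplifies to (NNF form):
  ~i | ~z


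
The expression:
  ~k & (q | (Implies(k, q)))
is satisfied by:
  {k: False}


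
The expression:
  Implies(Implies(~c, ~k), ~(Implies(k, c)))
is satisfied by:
  {k: True, c: False}


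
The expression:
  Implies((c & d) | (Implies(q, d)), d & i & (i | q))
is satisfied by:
  {i: True, q: True, d: False}
  {q: True, d: False, i: False}
  {i: True, d: True, q: True}
  {i: True, d: True, q: False}


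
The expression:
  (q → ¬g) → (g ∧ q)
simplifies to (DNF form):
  g ∧ q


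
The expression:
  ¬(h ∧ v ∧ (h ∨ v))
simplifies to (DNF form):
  ¬h ∨ ¬v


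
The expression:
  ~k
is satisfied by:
  {k: False}


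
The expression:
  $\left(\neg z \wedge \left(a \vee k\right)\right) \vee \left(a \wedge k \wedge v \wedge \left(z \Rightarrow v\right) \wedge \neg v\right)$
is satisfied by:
  {a: True, k: True, z: False}
  {a: True, k: False, z: False}
  {k: True, a: False, z: False}


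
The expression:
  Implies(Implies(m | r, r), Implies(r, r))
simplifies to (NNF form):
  True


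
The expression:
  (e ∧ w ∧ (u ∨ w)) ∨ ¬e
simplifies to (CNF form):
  w ∨ ¬e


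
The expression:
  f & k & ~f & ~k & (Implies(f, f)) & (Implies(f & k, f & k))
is never true.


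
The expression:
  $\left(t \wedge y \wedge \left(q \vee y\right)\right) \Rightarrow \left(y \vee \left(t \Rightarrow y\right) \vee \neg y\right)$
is always true.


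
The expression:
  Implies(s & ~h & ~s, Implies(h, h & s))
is always true.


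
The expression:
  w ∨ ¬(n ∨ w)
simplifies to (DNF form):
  w ∨ ¬n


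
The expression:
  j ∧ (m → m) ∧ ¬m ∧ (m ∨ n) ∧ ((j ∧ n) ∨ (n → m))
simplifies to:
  j ∧ n ∧ ¬m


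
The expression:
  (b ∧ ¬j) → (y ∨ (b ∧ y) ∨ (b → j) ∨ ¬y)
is always true.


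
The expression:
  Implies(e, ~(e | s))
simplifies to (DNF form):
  ~e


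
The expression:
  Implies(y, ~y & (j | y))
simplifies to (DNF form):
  ~y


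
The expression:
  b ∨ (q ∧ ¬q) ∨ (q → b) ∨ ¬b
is always true.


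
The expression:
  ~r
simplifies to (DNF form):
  ~r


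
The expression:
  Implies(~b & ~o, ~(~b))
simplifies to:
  b | o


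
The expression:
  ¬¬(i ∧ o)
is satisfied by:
  {i: True, o: True}


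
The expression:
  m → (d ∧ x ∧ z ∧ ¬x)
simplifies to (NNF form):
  ¬m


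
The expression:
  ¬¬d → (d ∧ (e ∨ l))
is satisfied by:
  {l: True, e: True, d: False}
  {l: True, e: False, d: False}
  {e: True, l: False, d: False}
  {l: False, e: False, d: False}
  {d: True, l: True, e: True}
  {d: True, l: True, e: False}
  {d: True, e: True, l: False}


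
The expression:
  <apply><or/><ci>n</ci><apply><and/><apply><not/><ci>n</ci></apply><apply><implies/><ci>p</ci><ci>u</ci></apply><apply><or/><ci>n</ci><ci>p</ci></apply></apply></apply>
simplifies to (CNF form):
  <apply><and/><apply><or/><ci>n</ci><ci>p</ci></apply><apply><or/><ci>n</ci><ci>u</ci></apply></apply>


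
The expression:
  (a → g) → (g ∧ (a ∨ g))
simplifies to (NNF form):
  a ∨ g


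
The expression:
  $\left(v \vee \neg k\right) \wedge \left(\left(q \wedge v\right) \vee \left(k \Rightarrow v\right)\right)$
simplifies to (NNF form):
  $v \vee \neg k$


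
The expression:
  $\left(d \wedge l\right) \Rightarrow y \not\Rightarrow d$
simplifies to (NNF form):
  $\neg d \vee \neg l$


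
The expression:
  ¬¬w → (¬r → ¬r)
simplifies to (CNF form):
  True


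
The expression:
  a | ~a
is always true.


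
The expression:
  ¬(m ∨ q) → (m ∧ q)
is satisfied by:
  {q: True, m: True}
  {q: True, m: False}
  {m: True, q: False}


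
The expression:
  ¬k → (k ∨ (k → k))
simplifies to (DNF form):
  True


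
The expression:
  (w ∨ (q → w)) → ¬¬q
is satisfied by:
  {q: True}


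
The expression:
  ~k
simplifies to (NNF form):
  ~k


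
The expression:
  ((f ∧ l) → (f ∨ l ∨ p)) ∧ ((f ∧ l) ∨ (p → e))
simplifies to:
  e ∨ (f ∧ l) ∨ ¬p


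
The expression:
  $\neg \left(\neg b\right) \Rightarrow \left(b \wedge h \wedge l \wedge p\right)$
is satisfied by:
  {p: True, h: True, l: True, b: False}
  {p: True, h: True, l: False, b: False}
  {p: True, l: True, h: False, b: False}
  {p: True, l: False, h: False, b: False}
  {h: True, l: True, p: False, b: False}
  {h: True, l: False, p: False, b: False}
  {l: True, p: False, h: False, b: False}
  {l: False, p: False, h: False, b: False}
  {b: True, p: True, h: True, l: True}


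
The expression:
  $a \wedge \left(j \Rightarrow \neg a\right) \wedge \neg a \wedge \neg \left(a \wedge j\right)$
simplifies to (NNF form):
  $\text{False}$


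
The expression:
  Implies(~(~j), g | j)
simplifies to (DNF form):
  True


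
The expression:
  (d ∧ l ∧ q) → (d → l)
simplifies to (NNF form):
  True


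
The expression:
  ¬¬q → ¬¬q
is always true.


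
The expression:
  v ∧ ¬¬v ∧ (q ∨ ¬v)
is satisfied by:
  {q: True, v: True}


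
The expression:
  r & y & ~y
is never true.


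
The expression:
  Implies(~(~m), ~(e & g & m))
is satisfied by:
  {g: False, m: False, e: False}
  {e: True, g: False, m: False}
  {m: True, g: False, e: False}
  {e: True, m: True, g: False}
  {g: True, e: False, m: False}
  {e: True, g: True, m: False}
  {m: True, g: True, e: False}


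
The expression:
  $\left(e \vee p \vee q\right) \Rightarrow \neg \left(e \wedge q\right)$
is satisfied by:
  {e: False, q: False}
  {q: True, e: False}
  {e: True, q: False}


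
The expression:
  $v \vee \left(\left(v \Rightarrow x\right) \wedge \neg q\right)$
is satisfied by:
  {v: True, q: False}
  {q: False, v: False}
  {q: True, v: True}


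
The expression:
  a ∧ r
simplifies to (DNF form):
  a ∧ r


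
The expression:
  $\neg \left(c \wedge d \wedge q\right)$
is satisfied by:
  {c: False, q: False, d: False}
  {d: True, c: False, q: False}
  {q: True, c: False, d: False}
  {d: True, q: True, c: False}
  {c: True, d: False, q: False}
  {d: True, c: True, q: False}
  {q: True, c: True, d: False}


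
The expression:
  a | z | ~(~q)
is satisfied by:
  {a: True, q: True, z: True}
  {a: True, q: True, z: False}
  {a: True, z: True, q: False}
  {a: True, z: False, q: False}
  {q: True, z: True, a: False}
  {q: True, z: False, a: False}
  {z: True, q: False, a: False}


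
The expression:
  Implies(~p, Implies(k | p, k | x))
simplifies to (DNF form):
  True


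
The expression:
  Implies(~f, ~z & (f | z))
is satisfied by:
  {f: True}


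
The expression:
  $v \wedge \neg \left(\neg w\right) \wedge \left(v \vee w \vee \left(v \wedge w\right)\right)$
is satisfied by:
  {w: True, v: True}


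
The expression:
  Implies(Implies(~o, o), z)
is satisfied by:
  {z: True, o: False}
  {o: False, z: False}
  {o: True, z: True}


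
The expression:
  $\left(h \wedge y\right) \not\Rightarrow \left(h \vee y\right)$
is never true.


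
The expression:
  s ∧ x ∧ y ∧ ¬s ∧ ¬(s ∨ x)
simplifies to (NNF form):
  False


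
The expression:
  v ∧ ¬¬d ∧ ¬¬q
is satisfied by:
  {d: True, q: True, v: True}


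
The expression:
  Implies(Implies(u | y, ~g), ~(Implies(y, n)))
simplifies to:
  (g & u) | (g & y) | (y & ~n)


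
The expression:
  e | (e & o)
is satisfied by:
  {e: True}


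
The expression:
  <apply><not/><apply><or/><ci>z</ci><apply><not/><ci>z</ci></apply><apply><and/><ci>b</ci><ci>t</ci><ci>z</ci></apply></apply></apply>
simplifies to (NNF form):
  <false/>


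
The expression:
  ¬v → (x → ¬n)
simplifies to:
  v ∨ ¬n ∨ ¬x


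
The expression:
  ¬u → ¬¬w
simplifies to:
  u ∨ w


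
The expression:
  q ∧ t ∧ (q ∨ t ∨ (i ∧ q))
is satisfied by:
  {t: True, q: True}


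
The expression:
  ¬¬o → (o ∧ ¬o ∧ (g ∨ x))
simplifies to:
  ¬o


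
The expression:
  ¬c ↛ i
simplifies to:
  i ∨ ¬c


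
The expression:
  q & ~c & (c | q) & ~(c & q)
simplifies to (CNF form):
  q & ~c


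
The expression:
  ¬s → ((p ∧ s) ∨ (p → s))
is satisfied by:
  {s: True, p: False}
  {p: False, s: False}
  {p: True, s: True}


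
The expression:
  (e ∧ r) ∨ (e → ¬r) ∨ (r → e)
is always true.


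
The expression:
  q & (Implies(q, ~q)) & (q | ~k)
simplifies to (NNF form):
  False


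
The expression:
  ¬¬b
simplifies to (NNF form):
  b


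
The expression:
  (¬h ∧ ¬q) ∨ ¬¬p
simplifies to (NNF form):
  p ∨ (¬h ∧ ¬q)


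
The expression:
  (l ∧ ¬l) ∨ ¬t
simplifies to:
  ¬t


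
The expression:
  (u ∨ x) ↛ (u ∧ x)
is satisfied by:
  {u: True, x: False}
  {x: True, u: False}


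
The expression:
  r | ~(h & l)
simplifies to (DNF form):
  r | ~h | ~l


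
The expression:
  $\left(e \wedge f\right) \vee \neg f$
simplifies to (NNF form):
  $e \vee \neg f$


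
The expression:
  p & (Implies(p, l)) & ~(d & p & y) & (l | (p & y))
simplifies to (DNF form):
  (l & p & ~d) | (l & p & ~y)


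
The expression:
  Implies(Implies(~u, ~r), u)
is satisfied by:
  {r: True, u: True}
  {r: True, u: False}
  {u: True, r: False}


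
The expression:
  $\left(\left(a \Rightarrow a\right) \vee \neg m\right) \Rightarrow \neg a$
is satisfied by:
  {a: False}


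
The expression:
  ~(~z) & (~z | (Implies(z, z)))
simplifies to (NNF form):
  z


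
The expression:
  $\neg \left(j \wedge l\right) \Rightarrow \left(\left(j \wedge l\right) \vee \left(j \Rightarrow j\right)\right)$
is always true.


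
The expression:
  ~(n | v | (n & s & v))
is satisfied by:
  {n: False, v: False}


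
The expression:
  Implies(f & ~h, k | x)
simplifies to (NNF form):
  h | k | x | ~f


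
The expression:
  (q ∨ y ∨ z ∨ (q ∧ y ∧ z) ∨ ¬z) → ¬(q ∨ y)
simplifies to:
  ¬q ∧ ¬y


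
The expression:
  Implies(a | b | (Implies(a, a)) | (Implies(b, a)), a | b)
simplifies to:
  a | b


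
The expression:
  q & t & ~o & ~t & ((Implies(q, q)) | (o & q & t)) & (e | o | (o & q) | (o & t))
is never true.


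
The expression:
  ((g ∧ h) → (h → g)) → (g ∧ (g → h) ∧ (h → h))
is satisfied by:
  {h: True, g: True}


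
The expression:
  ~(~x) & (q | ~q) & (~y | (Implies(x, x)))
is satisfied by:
  {x: True}


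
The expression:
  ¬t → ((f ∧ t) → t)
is always true.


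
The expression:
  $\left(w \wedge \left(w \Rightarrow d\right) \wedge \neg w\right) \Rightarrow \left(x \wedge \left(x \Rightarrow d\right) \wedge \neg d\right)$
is always true.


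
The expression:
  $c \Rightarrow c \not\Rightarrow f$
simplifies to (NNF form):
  $\neg c \vee \neg f$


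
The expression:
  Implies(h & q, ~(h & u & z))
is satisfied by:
  {h: False, u: False, q: False, z: False}
  {z: True, h: False, u: False, q: False}
  {q: True, h: False, u: False, z: False}
  {z: True, q: True, h: False, u: False}
  {u: True, z: False, h: False, q: False}
  {z: True, u: True, h: False, q: False}
  {q: True, u: True, z: False, h: False}
  {z: True, q: True, u: True, h: False}
  {h: True, q: False, u: False, z: False}
  {z: True, h: True, q: False, u: False}
  {q: True, h: True, z: False, u: False}
  {z: True, q: True, h: True, u: False}
  {u: True, h: True, q: False, z: False}
  {z: True, u: True, h: True, q: False}
  {q: True, u: True, h: True, z: False}


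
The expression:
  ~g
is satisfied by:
  {g: False}


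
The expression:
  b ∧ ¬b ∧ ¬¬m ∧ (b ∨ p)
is never true.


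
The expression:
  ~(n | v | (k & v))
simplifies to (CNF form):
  ~n & ~v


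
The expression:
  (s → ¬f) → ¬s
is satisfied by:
  {f: True, s: False}
  {s: False, f: False}
  {s: True, f: True}


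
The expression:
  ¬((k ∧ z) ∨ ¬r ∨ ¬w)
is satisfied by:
  {r: True, w: True, k: False, z: False}
  {r: True, w: True, z: True, k: False}
  {r: True, w: True, k: True, z: False}


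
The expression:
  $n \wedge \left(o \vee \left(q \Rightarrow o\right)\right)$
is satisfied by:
  {o: True, n: True, q: False}
  {n: True, q: False, o: False}
  {o: True, q: True, n: True}


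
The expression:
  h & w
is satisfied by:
  {h: True, w: True}


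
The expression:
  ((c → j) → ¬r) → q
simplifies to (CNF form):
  (q ∨ r) ∧ (j ∨ q ∨ r) ∧ (j ∨ q ∨ ¬c) ∧ (q ∨ r ∨ ¬c)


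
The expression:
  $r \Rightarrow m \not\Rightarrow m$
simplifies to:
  $\neg r$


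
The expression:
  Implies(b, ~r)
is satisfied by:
  {b: False, r: False}
  {r: True, b: False}
  {b: True, r: False}


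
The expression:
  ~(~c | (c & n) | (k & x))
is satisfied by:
  {c: True, n: False, k: False, x: False}
  {c: True, x: True, n: False, k: False}
  {c: True, k: True, n: False, x: False}


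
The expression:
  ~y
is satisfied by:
  {y: False}


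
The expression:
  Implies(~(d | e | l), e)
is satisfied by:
  {d: True, l: True, e: True}
  {d: True, l: True, e: False}
  {d: True, e: True, l: False}
  {d: True, e: False, l: False}
  {l: True, e: True, d: False}
  {l: True, e: False, d: False}
  {e: True, l: False, d: False}


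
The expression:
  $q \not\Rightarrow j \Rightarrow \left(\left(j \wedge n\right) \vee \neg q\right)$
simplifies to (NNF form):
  $j \vee \neg q$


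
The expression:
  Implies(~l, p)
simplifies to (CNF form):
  l | p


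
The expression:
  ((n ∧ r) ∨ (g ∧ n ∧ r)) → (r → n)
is always true.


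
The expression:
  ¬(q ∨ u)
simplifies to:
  ¬q ∧ ¬u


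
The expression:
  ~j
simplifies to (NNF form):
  ~j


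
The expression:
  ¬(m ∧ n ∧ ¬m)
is always true.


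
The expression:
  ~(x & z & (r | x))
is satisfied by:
  {z: False, x: False}
  {x: True, z: False}
  {z: True, x: False}


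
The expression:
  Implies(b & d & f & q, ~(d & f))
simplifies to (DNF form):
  ~b | ~d | ~f | ~q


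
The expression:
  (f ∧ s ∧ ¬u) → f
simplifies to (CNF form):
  True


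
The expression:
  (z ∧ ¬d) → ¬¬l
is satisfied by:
  {d: True, l: True, z: False}
  {d: True, l: False, z: False}
  {l: True, d: False, z: False}
  {d: False, l: False, z: False}
  {d: True, z: True, l: True}
  {d: True, z: True, l: False}
  {z: True, l: True, d: False}


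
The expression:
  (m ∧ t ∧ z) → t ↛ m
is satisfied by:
  {m: False, t: False, z: False}
  {z: True, m: False, t: False}
  {t: True, m: False, z: False}
  {z: True, t: True, m: False}
  {m: True, z: False, t: False}
  {z: True, m: True, t: False}
  {t: True, m: True, z: False}


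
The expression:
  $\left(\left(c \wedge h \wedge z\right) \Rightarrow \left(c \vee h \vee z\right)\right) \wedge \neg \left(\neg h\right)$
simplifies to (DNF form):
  $h$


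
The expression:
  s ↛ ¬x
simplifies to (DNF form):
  s ∧ x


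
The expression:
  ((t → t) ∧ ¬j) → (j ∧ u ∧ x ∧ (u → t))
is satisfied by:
  {j: True}


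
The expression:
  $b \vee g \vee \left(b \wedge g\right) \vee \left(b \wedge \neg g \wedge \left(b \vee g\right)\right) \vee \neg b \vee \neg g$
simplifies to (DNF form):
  $\text{True}$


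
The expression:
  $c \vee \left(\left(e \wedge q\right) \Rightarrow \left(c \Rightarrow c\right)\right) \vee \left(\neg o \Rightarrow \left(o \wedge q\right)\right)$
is always true.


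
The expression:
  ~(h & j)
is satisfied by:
  {h: False, j: False}
  {j: True, h: False}
  {h: True, j: False}


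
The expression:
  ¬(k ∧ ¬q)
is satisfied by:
  {q: True, k: False}
  {k: False, q: False}
  {k: True, q: True}


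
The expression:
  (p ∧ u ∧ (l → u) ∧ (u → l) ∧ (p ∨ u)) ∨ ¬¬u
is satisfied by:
  {u: True}


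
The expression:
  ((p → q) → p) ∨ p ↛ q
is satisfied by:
  {p: True}


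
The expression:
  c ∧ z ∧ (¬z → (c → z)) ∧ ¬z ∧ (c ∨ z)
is never true.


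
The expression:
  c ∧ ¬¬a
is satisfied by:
  {a: True, c: True}


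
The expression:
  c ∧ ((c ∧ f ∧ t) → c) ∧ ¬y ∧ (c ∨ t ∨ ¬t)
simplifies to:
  c ∧ ¬y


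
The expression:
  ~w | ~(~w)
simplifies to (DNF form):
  True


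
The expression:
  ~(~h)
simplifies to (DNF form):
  h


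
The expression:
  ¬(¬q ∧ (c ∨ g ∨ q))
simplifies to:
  q ∨ (¬c ∧ ¬g)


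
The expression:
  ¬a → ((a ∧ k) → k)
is always true.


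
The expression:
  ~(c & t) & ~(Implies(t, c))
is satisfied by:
  {t: True, c: False}


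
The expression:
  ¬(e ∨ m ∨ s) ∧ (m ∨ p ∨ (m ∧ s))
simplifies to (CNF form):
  p ∧ ¬e ∧ ¬m ∧ ¬s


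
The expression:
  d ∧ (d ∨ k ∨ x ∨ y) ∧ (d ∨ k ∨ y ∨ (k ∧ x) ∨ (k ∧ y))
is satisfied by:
  {d: True}


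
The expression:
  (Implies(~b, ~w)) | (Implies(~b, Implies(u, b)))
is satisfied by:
  {b: True, w: False, u: False}
  {w: False, u: False, b: False}
  {b: True, u: True, w: False}
  {u: True, w: False, b: False}
  {b: True, w: True, u: False}
  {w: True, b: False, u: False}
  {b: True, u: True, w: True}


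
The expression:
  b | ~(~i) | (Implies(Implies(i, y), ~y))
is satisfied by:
  {i: True, b: True, y: False}
  {i: True, y: False, b: False}
  {b: True, y: False, i: False}
  {b: False, y: False, i: False}
  {i: True, b: True, y: True}
  {i: True, y: True, b: False}
  {b: True, y: True, i: False}


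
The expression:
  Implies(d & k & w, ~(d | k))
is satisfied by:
  {w: False, k: False, d: False}
  {d: True, w: False, k: False}
  {k: True, w: False, d: False}
  {d: True, k: True, w: False}
  {w: True, d: False, k: False}
  {d: True, w: True, k: False}
  {k: True, w: True, d: False}


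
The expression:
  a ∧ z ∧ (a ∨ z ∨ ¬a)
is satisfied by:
  {a: True, z: True}


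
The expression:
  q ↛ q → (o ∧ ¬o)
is always true.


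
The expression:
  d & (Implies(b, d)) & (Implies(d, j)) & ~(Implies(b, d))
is never true.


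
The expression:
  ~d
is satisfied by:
  {d: False}


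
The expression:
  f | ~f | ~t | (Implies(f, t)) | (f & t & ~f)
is always true.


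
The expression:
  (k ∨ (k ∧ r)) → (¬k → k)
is always true.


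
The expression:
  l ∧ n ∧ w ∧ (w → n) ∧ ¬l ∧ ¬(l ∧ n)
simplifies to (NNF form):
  False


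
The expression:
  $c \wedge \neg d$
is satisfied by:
  {c: True, d: False}


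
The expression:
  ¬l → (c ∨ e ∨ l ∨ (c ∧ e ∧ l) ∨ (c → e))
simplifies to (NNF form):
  True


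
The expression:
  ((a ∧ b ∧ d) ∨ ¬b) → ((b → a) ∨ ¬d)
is always true.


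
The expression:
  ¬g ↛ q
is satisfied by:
  {q: False, g: False}


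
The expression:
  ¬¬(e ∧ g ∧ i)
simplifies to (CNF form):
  e ∧ g ∧ i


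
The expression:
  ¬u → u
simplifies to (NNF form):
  u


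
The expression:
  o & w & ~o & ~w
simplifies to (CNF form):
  False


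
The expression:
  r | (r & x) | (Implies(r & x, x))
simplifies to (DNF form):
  True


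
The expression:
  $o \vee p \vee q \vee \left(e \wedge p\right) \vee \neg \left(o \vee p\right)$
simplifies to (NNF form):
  $\text{True}$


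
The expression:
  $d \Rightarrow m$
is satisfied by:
  {m: True, d: False}
  {d: False, m: False}
  {d: True, m: True}


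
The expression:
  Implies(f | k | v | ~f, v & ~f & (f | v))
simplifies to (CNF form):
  v & ~f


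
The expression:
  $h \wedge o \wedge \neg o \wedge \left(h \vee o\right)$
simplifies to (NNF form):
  $\text{False}$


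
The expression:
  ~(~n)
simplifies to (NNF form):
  n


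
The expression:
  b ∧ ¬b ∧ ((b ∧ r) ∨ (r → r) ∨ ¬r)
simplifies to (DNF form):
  False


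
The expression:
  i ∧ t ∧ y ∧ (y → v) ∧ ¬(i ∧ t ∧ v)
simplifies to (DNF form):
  False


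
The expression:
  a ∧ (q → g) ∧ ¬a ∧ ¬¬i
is never true.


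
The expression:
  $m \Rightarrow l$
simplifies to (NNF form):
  $l \vee \neg m$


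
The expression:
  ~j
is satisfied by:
  {j: False}


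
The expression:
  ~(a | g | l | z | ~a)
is never true.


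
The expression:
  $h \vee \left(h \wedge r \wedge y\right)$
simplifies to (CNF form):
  $h$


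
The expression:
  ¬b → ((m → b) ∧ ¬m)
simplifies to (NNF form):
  b ∨ ¬m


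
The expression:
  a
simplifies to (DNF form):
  a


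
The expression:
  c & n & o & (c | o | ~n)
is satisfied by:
  {c: True, o: True, n: True}


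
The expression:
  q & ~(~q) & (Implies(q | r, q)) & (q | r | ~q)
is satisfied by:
  {q: True}


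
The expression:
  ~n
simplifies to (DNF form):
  ~n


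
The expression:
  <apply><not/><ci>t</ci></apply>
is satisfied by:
  {t: False}


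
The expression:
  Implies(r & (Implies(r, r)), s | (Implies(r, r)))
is always true.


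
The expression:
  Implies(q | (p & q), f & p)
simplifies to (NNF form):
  ~q | (f & p)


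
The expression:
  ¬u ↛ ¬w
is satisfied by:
  {w: True, u: False}


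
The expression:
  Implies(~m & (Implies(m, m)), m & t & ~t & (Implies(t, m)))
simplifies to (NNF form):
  m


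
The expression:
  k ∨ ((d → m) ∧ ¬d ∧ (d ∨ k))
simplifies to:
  k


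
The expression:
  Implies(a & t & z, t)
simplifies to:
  True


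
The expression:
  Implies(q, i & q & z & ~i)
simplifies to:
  ~q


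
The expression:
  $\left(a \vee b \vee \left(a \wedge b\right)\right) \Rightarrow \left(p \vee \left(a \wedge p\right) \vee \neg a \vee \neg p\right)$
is always true.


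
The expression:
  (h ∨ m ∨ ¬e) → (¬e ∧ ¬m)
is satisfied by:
  {h: False, m: False, e: False}
  {e: True, h: False, m: False}
  {h: True, e: False, m: False}


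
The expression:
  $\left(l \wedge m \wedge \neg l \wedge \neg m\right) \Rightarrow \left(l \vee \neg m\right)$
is always true.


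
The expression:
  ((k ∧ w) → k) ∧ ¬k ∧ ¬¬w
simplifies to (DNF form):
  w ∧ ¬k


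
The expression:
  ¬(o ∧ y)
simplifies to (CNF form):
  ¬o ∨ ¬y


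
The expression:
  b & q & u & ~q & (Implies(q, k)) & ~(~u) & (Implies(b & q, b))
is never true.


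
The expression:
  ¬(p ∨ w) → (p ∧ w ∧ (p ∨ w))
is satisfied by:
  {p: True, w: True}
  {p: True, w: False}
  {w: True, p: False}


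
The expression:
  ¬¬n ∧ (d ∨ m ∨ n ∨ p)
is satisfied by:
  {n: True}


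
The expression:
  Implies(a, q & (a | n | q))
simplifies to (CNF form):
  q | ~a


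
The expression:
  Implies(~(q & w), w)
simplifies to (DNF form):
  w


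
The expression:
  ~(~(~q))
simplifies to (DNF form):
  ~q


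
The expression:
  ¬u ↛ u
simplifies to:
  ¬u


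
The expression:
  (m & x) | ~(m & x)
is always true.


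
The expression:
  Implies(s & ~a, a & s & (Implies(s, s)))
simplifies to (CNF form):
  a | ~s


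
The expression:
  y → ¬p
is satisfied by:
  {p: False, y: False}
  {y: True, p: False}
  {p: True, y: False}


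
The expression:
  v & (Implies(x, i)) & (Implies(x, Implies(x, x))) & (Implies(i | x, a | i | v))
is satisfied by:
  {i: True, v: True, x: False}
  {v: True, x: False, i: False}
  {i: True, x: True, v: True}


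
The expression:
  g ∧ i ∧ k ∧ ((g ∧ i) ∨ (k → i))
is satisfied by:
  {i: True, g: True, k: True}


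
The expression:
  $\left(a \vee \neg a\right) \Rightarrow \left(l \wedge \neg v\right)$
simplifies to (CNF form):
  $l \wedge \neg v$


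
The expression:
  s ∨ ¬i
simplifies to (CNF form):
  s ∨ ¬i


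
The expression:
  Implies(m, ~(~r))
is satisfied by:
  {r: True, m: False}
  {m: False, r: False}
  {m: True, r: True}


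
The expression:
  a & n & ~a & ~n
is never true.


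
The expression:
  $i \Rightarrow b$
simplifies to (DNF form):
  $b \vee \neg i$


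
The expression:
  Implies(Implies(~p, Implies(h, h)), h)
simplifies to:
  h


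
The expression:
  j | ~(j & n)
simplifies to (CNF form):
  True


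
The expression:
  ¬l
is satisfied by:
  {l: False}


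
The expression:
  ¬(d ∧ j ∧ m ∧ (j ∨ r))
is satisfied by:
  {m: False, d: False, j: False}
  {j: True, m: False, d: False}
  {d: True, m: False, j: False}
  {j: True, d: True, m: False}
  {m: True, j: False, d: False}
  {j: True, m: True, d: False}
  {d: True, m: True, j: False}


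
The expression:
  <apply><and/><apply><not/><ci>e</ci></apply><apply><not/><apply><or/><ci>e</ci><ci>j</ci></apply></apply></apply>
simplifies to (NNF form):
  <apply><and/><apply><not/><ci>e</ci></apply><apply><not/><ci>j</ci></apply></apply>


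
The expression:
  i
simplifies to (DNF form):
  i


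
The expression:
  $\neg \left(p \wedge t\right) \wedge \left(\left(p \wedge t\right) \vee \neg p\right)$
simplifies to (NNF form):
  $\neg p$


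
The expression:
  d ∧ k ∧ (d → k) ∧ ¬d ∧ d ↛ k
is never true.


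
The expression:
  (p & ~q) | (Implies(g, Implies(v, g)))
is always true.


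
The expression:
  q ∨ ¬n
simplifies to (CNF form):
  q ∨ ¬n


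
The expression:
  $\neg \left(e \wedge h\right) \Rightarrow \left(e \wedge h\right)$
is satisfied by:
  {h: True, e: True}


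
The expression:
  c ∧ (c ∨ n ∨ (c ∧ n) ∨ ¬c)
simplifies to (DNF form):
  c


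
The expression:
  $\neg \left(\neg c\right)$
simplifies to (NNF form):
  $c$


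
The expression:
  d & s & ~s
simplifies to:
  False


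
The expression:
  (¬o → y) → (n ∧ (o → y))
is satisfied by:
  {n: True, y: False, o: False}
  {y: False, o: False, n: False}
  {n: True, y: True, o: False}
  {n: True, o: True, y: True}


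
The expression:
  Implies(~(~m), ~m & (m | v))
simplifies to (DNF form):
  ~m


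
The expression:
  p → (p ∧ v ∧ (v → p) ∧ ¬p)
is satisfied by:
  {p: False}


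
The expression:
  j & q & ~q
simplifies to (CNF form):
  False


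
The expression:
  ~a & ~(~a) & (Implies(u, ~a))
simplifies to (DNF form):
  False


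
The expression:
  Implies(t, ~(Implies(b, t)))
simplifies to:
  ~t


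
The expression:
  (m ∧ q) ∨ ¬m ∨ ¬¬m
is always true.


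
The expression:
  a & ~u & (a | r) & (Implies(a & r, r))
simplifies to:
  a & ~u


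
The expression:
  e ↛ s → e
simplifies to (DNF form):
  True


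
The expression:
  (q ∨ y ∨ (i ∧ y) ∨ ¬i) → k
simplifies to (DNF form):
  k ∨ (i ∧ ¬q ∧ ¬y)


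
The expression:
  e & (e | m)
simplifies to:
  e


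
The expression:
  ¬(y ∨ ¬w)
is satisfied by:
  {w: True, y: False}


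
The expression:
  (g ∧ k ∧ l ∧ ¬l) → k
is always true.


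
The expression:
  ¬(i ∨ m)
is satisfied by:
  {i: False, m: False}


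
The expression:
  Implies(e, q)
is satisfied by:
  {q: True, e: False}
  {e: False, q: False}
  {e: True, q: True}


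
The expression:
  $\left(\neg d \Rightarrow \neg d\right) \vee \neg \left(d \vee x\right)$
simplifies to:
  $\text{True}$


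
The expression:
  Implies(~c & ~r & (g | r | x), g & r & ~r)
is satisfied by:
  {r: True, c: True, g: False, x: False}
  {r: True, x: True, c: True, g: False}
  {r: True, c: True, g: True, x: False}
  {r: True, x: True, c: True, g: True}
  {r: True, g: False, c: False, x: False}
  {r: True, x: True, g: False, c: False}
  {r: True, g: True, c: False, x: False}
  {r: True, x: True, g: True, c: False}
  {c: True, x: False, g: False, r: False}
  {x: True, c: True, g: False, r: False}
  {c: True, g: True, x: False, r: False}
  {x: True, c: True, g: True, r: False}
  {x: False, g: False, c: False, r: False}


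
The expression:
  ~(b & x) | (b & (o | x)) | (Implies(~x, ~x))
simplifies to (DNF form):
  True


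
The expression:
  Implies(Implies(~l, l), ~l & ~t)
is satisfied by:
  {l: False}


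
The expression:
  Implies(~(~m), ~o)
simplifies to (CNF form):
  ~m | ~o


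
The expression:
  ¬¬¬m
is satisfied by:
  {m: False}


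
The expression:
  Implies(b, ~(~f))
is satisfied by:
  {f: True, b: False}
  {b: False, f: False}
  {b: True, f: True}


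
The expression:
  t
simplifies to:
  t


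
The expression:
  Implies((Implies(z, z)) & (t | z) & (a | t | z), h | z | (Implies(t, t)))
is always true.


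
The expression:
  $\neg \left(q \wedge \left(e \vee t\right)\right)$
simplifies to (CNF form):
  $\left(\neg e \vee \neg q\right) \wedge \left(\neg q \vee \neg t\right)$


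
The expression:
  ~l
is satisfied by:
  {l: False}


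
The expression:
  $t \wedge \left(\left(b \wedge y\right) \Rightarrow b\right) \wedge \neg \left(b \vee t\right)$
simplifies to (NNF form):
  $\text{False}$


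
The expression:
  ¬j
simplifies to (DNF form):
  ¬j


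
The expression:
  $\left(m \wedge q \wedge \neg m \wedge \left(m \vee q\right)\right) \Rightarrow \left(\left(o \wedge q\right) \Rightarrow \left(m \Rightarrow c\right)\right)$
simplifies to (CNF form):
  $\text{True}$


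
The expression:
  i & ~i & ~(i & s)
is never true.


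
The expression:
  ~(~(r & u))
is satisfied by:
  {r: True, u: True}


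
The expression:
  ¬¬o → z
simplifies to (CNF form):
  z ∨ ¬o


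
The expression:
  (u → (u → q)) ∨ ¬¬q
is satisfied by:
  {q: True, u: False}
  {u: False, q: False}
  {u: True, q: True}


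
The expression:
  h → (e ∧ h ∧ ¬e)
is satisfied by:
  {h: False}


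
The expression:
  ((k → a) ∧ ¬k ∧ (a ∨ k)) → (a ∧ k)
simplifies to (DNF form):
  k ∨ ¬a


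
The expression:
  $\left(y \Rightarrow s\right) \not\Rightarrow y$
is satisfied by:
  {y: False}


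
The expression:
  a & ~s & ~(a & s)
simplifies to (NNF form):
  a & ~s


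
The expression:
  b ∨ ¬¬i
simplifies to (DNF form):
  b ∨ i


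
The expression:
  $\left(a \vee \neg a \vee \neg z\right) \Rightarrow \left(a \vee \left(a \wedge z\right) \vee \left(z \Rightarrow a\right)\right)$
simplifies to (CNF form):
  $a \vee \neg z$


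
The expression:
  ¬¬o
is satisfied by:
  {o: True}


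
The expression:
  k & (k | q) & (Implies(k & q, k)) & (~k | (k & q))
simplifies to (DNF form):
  k & q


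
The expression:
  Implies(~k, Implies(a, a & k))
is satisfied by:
  {k: True, a: False}
  {a: False, k: False}
  {a: True, k: True}


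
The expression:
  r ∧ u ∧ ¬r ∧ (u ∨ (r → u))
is never true.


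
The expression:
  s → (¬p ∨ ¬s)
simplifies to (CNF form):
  ¬p ∨ ¬s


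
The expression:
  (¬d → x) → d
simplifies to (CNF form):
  d ∨ ¬x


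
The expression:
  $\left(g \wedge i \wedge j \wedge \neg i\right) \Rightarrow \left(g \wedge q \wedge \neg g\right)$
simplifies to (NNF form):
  $\text{True}$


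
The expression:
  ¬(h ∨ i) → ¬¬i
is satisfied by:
  {i: True, h: True}
  {i: True, h: False}
  {h: True, i: False}


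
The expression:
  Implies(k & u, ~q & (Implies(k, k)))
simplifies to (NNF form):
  ~k | ~q | ~u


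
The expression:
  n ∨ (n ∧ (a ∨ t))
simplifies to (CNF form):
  n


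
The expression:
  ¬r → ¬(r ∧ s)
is always true.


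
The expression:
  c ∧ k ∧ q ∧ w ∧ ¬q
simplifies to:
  False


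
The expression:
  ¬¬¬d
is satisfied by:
  {d: False}


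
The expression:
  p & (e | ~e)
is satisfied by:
  {p: True}


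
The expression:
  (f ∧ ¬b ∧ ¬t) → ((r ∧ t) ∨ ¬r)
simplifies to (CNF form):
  b ∨ t ∨ ¬f ∨ ¬r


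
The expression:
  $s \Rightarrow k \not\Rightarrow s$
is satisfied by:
  {s: False}


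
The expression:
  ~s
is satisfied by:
  {s: False}


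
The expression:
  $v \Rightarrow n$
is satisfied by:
  {n: True, v: False}
  {v: False, n: False}
  {v: True, n: True}


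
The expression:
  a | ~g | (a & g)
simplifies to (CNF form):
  a | ~g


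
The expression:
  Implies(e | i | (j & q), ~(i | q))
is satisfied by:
  {e: False, i: False, q: False, j: False}
  {j: True, e: False, i: False, q: False}
  {e: True, j: False, i: False, q: False}
  {j: True, e: True, i: False, q: False}
  {q: True, j: False, e: False, i: False}


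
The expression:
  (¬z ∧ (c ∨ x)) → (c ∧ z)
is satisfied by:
  {z: True, c: False, x: False}
  {x: True, z: True, c: False}
  {z: True, c: True, x: False}
  {x: True, z: True, c: True}
  {x: False, c: False, z: False}


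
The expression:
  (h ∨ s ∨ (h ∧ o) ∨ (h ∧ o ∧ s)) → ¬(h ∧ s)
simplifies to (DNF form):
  ¬h ∨ ¬s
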